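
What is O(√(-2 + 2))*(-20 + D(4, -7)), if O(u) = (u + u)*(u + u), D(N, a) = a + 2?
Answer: 0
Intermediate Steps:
D(N, a) = 2 + a
O(u) = 4*u² (O(u) = (2*u)*(2*u) = 4*u²)
O(√(-2 + 2))*(-20 + D(4, -7)) = (4*(√(-2 + 2))²)*(-20 + (2 - 7)) = (4*(√0)²)*(-20 - 5) = (4*0²)*(-25) = (4*0)*(-25) = 0*(-25) = 0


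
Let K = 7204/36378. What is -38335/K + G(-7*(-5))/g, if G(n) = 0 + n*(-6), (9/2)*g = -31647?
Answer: -1050793737615/5428214 ≈ -1.9358e+5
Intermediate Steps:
K = 3602/18189 (K = 7204*(1/36378) = 3602/18189 ≈ 0.19803)
g = -21098/3 (g = (2/9)*(-31647) = -21098/3 ≈ -7032.7)
G(n) = -6*n (G(n) = 0 - 6*n = -6*n)
-38335/K + G(-7*(-5))/g = -38335/3602/18189 + (-(-42)*(-5))/(-21098/3) = -38335*18189/3602 - 6*35*(-3/21098) = -697275315/3602 - 210*(-3/21098) = -697275315/3602 + 45/1507 = -1050793737615/5428214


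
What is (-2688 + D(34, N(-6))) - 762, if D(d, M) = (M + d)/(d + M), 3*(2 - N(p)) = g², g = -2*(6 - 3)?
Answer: -3449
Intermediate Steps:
g = -6 (g = -2*3 = -6)
N(p) = -10 (N(p) = 2 - ⅓*(-6)² = 2 - ⅓*36 = 2 - 12 = -10)
D(d, M) = 1 (D(d, M) = (M + d)/(M + d) = 1)
(-2688 + D(34, N(-6))) - 762 = (-2688 + 1) - 762 = -2687 - 762 = -3449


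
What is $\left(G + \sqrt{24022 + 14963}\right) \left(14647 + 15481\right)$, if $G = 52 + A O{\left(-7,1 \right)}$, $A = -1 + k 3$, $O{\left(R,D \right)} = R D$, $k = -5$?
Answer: $4940992 + 30128 \sqrt{38985} \approx 1.089 \cdot 10^{7}$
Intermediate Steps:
$O{\left(R,D \right)} = D R$
$A = -16$ ($A = -1 - 15 = -16$)
$G = 164$ ($G = 52 - 16 \cdot 1 \left(-7\right) = 52 - -112 = 52 + 112 = 164$)
$\left(G + \sqrt{24022 + 14963}\right) \left(14647 + 15481\right) = \left(164 + \sqrt{24022 + 14963}\right) \left(14647 + 15481\right) = \left(164 + \sqrt{38985}\right) 30128 = 4940992 + 30128 \sqrt{38985}$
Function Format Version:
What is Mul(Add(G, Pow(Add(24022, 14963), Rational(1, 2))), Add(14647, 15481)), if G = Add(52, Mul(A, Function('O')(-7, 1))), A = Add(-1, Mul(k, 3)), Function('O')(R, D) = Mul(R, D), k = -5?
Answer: Add(4940992, Mul(30128, Pow(38985, Rational(1, 2)))) ≈ 1.0890e+7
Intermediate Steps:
Function('O')(R, D) = Mul(D, R)
A = -16 (A = Add(-1, Mul(-5, 3)) = Add(-1, -15) = -16)
G = 164 (G = Add(52, Mul(-16, Mul(1, -7))) = Add(52, Mul(-16, -7)) = Add(52, 112) = 164)
Mul(Add(G, Pow(Add(24022, 14963), Rational(1, 2))), Add(14647, 15481)) = Mul(Add(164, Pow(Add(24022, 14963), Rational(1, 2))), Add(14647, 15481)) = Mul(Add(164, Pow(38985, Rational(1, 2))), 30128) = Add(4940992, Mul(30128, Pow(38985, Rational(1, 2))))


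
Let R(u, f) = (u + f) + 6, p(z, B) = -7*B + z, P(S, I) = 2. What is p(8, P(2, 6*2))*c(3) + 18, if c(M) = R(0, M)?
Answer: -36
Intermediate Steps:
p(z, B) = z - 7*B
R(u, f) = 6 + f + u (R(u, f) = (f + u) + 6 = 6 + f + u)
c(M) = 6 + M (c(M) = 6 + M + 0 = 6 + M)
p(8, P(2, 6*2))*c(3) + 18 = (8 - 7*2)*(6 + 3) + 18 = (8 - 14)*9 + 18 = -6*9 + 18 = -54 + 18 = -36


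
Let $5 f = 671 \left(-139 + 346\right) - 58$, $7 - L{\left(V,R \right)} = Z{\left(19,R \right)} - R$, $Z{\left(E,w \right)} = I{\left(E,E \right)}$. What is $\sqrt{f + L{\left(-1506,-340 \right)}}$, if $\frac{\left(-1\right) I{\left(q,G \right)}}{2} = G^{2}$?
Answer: $\frac{4 \sqrt{43995}}{5} \approx 167.8$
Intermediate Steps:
$I{\left(q,G \right)} = - 2 G^{2}$
$Z{\left(E,w \right)} = - 2 E^{2}$
$L{\left(V,R \right)} = 729 + R$ ($L{\left(V,R \right)} = 7 - \left(- 2 \cdot 19^{2} - R\right) = 7 - \left(\left(-2\right) 361 - R\right) = 7 - \left(-722 - R\right) = 7 + \left(722 + R\right) = 729 + R$)
$f = \frac{138839}{5}$ ($f = \frac{671 \left(-139 + 346\right) - 58}{5} = \frac{671 \cdot 207 - 58}{5} = \frac{138897 - 58}{5} = \frac{1}{5} \cdot 138839 = \frac{138839}{5} \approx 27768.0$)
$\sqrt{f + L{\left(-1506,-340 \right)}} = \sqrt{\frac{138839}{5} + \left(729 - 340\right)} = \sqrt{\frac{138839}{5} + 389} = \sqrt{\frac{140784}{5}} = \frac{4 \sqrt{43995}}{5}$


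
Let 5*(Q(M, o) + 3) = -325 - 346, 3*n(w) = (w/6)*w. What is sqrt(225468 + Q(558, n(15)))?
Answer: sqrt(5633270)/5 ≈ 474.69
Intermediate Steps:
n(w) = w**2/18 (n(w) = ((w/6)*w)/3 = (w**2/6)/3 = w**2/18)
Q(M, o) = -686/5 (Q(M, o) = -3 + (-325 - 346)/5 = -3 + (1/5)*(-671) = -3 - 671/5 = -686/5)
sqrt(225468 + Q(558, n(15))) = sqrt(225468 - 686/5) = sqrt(1126654/5) = sqrt(5633270)/5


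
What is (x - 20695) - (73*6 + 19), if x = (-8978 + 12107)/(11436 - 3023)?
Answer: -177948647/8413 ≈ -21152.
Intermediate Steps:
x = 3129/8413 ≈ 0.37192
(x - 20695) - (73*6 + 19) = (3129/8413 - 20695) - (73*6 + 19) = -174103906/8413 - (438 + 19) = -174103906/8413 - 1*457 = -174103906/8413 - 457 = -177948647/8413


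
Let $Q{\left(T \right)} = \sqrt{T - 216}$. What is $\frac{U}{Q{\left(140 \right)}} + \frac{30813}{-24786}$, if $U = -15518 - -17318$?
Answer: $- \frac{10271}{8262} - \frac{900 i \sqrt{19}}{19} \approx -1.2432 - 206.47 i$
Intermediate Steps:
$Q{\left(T \right)} = \sqrt{-216 + T}$
$U = 1800$ ($U = -15518 + 17318 = 1800$)
$\frac{U}{Q{\left(140 \right)}} + \frac{30813}{-24786} = \frac{1800}{\sqrt{-216 + 140}} + \frac{30813}{-24786} = \frac{1800}{\sqrt{-76}} + 30813 \left(- \frac{1}{24786}\right) = \frac{1800}{2 i \sqrt{19}} - \frac{10271}{8262} = 1800 \left(- \frac{i \sqrt{19}}{38}\right) - \frac{10271}{8262} = - \frac{900 i \sqrt{19}}{19} - \frac{10271}{8262} = - \frac{10271}{8262} - \frac{900 i \sqrt{19}}{19}$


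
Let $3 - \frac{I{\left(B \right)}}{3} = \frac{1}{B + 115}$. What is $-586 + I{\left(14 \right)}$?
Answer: $- \frac{24812}{43} \approx -577.02$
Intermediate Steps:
$I{\left(B \right)} = 9 - \frac{3}{115 + B}$ ($I{\left(B \right)} = 9 - \frac{3}{B + 115} = 9 - \frac{3}{115 + B}$)
$-586 + I{\left(14 \right)} = -586 + \frac{3 \left(344 + 3 \cdot 14\right)}{115 + 14} = -586 + \frac{3 \left(344 + 42\right)}{129} = -586 + 3 \cdot \frac{1}{129} \cdot 386 = -586 + \frac{386}{43} = - \frac{24812}{43}$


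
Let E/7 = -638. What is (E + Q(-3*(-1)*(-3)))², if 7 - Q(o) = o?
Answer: 19802500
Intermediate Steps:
E = -4466 (E = 7*(-638) = -4466)
Q(o) = 7 - o
(E + Q(-3*(-1)*(-3)))² = (-4466 + (7 - (-3*(-1))*(-3)))² = (-4466 + (7 - 3*(-3)))² = (-4466 + (7 - 1*(-9)))² = (-4466 + (7 + 9))² = (-4466 + 16)² = (-4450)² = 19802500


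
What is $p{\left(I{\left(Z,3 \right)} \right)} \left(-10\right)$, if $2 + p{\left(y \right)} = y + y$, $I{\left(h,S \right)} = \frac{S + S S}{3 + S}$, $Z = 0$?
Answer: $-20$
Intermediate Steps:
$I{\left(h,S \right)} = \frac{S + S^{2}}{3 + S}$
$p{\left(y \right)} = -2 + 2 y$ ($p{\left(y \right)} = -2 + \left(y + y\right) = -2 + 2 y$)
$p{\left(I{\left(Z,3 \right)} \right)} \left(-10\right) = \left(-2 + 2 \frac{3 \left(1 + 3\right)}{3 + 3}\right) \left(-10\right) = \left(-2 + 2 \cdot 3 \cdot \frac{1}{6} \cdot 4\right) \left(-10\right) = \left(-2 + 2 \cdot 2\right) \left(-10\right) = \left(-2 + 4\right) \left(-10\right) = 2 \left(-10\right) = -20$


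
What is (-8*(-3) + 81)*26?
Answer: 2730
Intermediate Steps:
(-8*(-3) + 81)*26 = (24 + 81)*26 = 105*26 = 2730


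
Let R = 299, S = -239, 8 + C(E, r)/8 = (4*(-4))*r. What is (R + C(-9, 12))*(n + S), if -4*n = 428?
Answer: 450146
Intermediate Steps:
C(E, r) = -64 - 128*r (C(E, r) = -64 + 8*((4*(-4))*r) = -64 + 8*(-16*r) = -64 - 128*r)
n = -107 (n = -¼*428 = -107)
(R + C(-9, 12))*(n + S) = (299 + (-64 - 128*12))*(-107 - 239) = (299 + (-64 - 1536))*(-346) = (299 - 1600)*(-346) = -1301*(-346) = 450146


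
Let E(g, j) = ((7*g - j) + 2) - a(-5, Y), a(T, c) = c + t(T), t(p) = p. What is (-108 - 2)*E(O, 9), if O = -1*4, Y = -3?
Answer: 2970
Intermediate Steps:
a(T, c) = T + c (a(T, c) = c + T = T + c)
O = -4
E(g, j) = 10 - j + 7*g (E(g, j) = ((7*g - j) + 2) - (-5 - 3) = ((-j + 7*g) + 2) - 1*(-8) = (2 - j + 7*g) + 8 = 10 - j + 7*g)
(-108 - 2)*E(O, 9) = (-108 - 2)*(10 - 1*9 + 7*(-4)) = -110*(10 - 9 - 28) = -110*(-27) = 2970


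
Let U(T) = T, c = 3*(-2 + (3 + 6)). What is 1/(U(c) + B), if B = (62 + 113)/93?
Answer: 93/2128 ≈ 0.043703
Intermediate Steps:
c = 21 (c = 3*(-2 + 9) = 3*7 = 21)
B = 175/93 (B = 175*(1/93) = 175/93 ≈ 1.8817)
1/(U(c) + B) = 1/(21 + 175/93) = 1/(2128/93) = 93/2128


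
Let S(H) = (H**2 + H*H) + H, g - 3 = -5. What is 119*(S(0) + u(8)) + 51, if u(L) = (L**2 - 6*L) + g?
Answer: 1717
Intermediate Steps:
g = -2 (g = 3 - 5 = -2)
S(H) = H + 2*H**2 (S(H) = (H**2 + H**2) + H = 2*H**2 + H = H + 2*H**2)
u(L) = -2 + L**2 - 6*L (u(L) = (L**2 - 6*L) - 2 = -2 + L**2 - 6*L)
119*(S(0) + u(8)) + 51 = 119*(0*(1 + 2*0) + (-2 + 8**2 - 6*8)) + 51 = 119*(0*(1 + 0) + (-2 + 64 - 48)) + 51 = 119*(0*1 + 14) + 51 = 119*(0 + 14) + 51 = 119*14 + 51 = 1666 + 51 = 1717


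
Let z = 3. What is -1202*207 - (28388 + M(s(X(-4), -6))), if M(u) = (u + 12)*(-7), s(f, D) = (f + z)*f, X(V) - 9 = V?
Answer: -276838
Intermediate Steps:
X(V) = 9 + V
s(f, D) = f*(3 + f) (s(f, D) = (f + 3)*f = (3 + f)*f = f*(3 + f))
M(u) = -84 - 7*u (M(u) = (12 + u)*(-7) = -84 - 7*u)
-1202*207 - (28388 + M(s(X(-4), -6))) = -1202*207 - (28388 + (-84 - 7*(9 - 4)*(3 + (9 - 4)))) = -248814 - (28388 + (-84 - 35*(3 + 5))) = -248814 - (28388 + (-84 - 35*8)) = -248814 - (28388 + (-84 - 7*40)) = -248814 - (28388 + (-84 - 280)) = -248814 - (28388 - 364) = -248814 - 1*28024 = -248814 - 28024 = -276838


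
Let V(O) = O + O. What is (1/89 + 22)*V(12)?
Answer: 47016/89 ≈ 528.27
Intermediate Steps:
V(O) = 2*O
(1/89 + 22)*V(12) = (1/89 + 22)*(2*12) = (1/89 + 22)*24 = (1959/89)*24 = 47016/89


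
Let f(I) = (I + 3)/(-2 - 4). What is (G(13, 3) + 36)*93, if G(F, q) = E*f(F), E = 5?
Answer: 2108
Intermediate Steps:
f(I) = -1/2 - I/6 (f(I) = (3 + I)/(-6) = (3 + I)*(-1/6) = -1/2 - I/6)
G(F, q) = -5/2 - 5*F/6 (G(F, q) = 5*(-1/2 - F/6) = -5/2 - 5*F/6)
(G(13, 3) + 36)*93 = ((-5/2 - 5/6*13) + 36)*93 = ((-5/2 - 65/6) + 36)*93 = (-40/3 + 36)*93 = (68/3)*93 = 2108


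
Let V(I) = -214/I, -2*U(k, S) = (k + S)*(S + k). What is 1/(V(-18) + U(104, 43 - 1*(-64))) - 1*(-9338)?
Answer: 3739635532/400475 ≈ 9338.0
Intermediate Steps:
U(k, S) = -(S + k)**2/2 (U(k, S) = -(k + S)*(S + k)/2 = -(S + k)*(S + k)/2 = -(S + k)**2/2)
1/(V(-18) + U(104, 43 - 1*(-64))) - 1*(-9338) = 1/(-214/(-18) - ((43 - 1*(-64)) + 104)**2/2) - 1*(-9338) = 1/(-214*(-1/18) - ((43 + 64) + 104)**2/2) + 9338 = 1/(107/9 - (107 + 104)**2/2) + 9338 = 1/(107/9 - 1/2*211**2) + 9338 = 1/(107/9 - 1/2*44521) + 9338 = 1/(107/9 - 44521/2) + 9338 = 1/(-400475/18) + 9338 = -18/400475 + 9338 = 3739635532/400475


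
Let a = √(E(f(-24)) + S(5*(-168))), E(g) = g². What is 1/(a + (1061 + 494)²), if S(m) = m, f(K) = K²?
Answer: 2418025/5846844569689 - 2*√82734/5846844569689 ≈ 4.1346e-7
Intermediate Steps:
a = 2*√82734 (a = √(((-24)²)² + 5*(-168)) = √(576² - 840) = √(331776 - 840) = √330936 = 2*√82734 ≈ 575.27)
1/(a + (1061 + 494)²) = 1/(2*√82734 + (1061 + 494)²) = 1/(2*√82734 + 1555²) = 1/(2*√82734 + 2418025) = 1/(2418025 + 2*√82734)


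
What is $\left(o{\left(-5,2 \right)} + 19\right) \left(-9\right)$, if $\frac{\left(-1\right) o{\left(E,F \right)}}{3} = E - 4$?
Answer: $-414$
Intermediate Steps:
$o{\left(E,F \right)} = 12 - 3 E$ ($o{\left(E,F \right)} = - 3 \left(E - 4\right) = - 3 \left(-4 + E\right) = 12 - 3 E$)
$\left(o{\left(-5,2 \right)} + 19\right) \left(-9\right) = \left(\left(12 - -15\right) + 19\right) \left(-9\right) = \left(\left(12 + 15\right) + 19\right) \left(-9\right) = \left(27 + 19\right) \left(-9\right) = 46 \left(-9\right) = -414$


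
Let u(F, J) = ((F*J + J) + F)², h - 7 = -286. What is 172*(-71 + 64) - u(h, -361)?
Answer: -10015807445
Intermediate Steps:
h = -279 (h = 7 - 286 = -279)
u(F, J) = (F + J + F*J)² (u(F, J) = ((J + F*J) + F)² = (F + J + F*J)²)
172*(-71 + 64) - u(h, -361) = 172*(-71 + 64) - (-279 - 361 - 279*(-361))² = 172*(-7) - (-279 - 361 + 100719)² = -1204 - 1*100079² = -1204 - 1*10015806241 = -1204 - 10015806241 = -10015807445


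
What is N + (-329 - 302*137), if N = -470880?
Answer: -512583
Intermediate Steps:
N + (-329 - 302*137) = -470880 + (-329 - 302*137) = -470880 + (-329 - 41374) = -470880 - 41703 = -512583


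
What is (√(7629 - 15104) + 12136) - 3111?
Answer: 9025 + 5*I*√299 ≈ 9025.0 + 86.458*I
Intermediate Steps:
(√(7629 - 15104) + 12136) - 3111 = (√(-7475) + 12136) - 3111 = (5*I*√299 + 12136) - 3111 = (12136 + 5*I*√299) - 3111 = 9025 + 5*I*√299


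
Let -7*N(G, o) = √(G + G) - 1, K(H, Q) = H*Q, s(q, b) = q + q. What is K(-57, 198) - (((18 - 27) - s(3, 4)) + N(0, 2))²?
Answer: -563830/49 ≈ -11507.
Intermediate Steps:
s(q, b) = 2*q
N(G, o) = ⅐ - √2*√G/7 (N(G, o) = -(√(G + G) - 1)/7 = -(√(2*G) - 1)/7 = -(√2*√G - 1)/7 = -(-1 + √2*√G)/7 = ⅐ - √2*√G/7)
K(-57, 198) - (((18 - 27) - s(3, 4)) + N(0, 2))² = -57*198 - (((18 - 27) - 2*3) + (⅐ - √2*√0/7))² = -11286 - ((-9 - 1*6) + (⅐ - ⅐*√2*0))² = -11286 - ((-9 - 6) + (⅐ + 0))² = -11286 - (-15 + ⅐)² = -11286 - (-104/7)² = -11286 - 1*10816/49 = -11286 - 10816/49 = -563830/49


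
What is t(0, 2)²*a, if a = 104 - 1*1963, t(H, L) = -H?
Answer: 0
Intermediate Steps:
a = -1859 (a = 104 - 1963 = -1859)
t(0, 2)²*a = (-1*0)²*(-1859) = 0²*(-1859) = 0*(-1859) = 0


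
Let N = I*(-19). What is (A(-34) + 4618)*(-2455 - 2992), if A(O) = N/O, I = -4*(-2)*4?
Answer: -429278070/17 ≈ -2.5252e+7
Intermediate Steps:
I = 32 (I = 8*4 = 32)
N = -608 (N = 32*(-19) = -608)
A(O) = -608/O
(A(-34) + 4618)*(-2455 - 2992) = (-608/(-34) + 4618)*(-2455 - 2992) = (-608*(-1/34) + 4618)*(-5447) = (304/17 + 4618)*(-5447) = (78810/17)*(-5447) = -429278070/17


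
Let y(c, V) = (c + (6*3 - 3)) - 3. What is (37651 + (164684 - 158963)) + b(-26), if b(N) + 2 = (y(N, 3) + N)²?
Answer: 44970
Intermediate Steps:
y(c, V) = 12 + c (y(c, V) = (c + (18 - 3)) - 3 = (c + 15) - 3 = (15 + c) - 3 = 12 + c)
b(N) = -2 + (12 + 2*N)² (b(N) = -2 + ((12 + N) + N)² = -2 + (12 + 2*N)²)
(37651 + (164684 - 158963)) + b(-26) = (37651 + (164684 - 158963)) + (-2 + 4*(6 - 26)²) = (37651 + 5721) + (-2 + 4*(-20)²) = 43372 + (-2 + 4*400) = 43372 + (-2 + 1600) = 43372 + 1598 = 44970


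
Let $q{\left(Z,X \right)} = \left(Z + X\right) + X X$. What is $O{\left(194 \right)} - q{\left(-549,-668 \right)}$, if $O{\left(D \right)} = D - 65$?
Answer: $-444878$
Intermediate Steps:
$q{\left(Z,X \right)} = X + Z + X^{2}$ ($q{\left(Z,X \right)} = \left(X + Z\right) + X^{2} = X + Z + X^{2}$)
$O{\left(D \right)} = -65 + D$ ($O{\left(D \right)} = D - 65 = -65 + D$)
$O{\left(194 \right)} - q{\left(-549,-668 \right)} = \left(-65 + 194\right) - \left(-668 - 549 + \left(-668\right)^{2}\right) = 129 - \left(-668 - 549 + 446224\right) = 129 - 445007 = -444878$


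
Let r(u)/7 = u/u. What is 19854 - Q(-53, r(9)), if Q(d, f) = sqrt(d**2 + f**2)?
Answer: 19854 - sqrt(2858) ≈ 19801.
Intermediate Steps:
r(u) = 7 (r(u) = 7*(u/u) = 7*1 = 7)
19854 - Q(-53, r(9)) = 19854 - sqrt((-53)**2 + 7**2) = 19854 - sqrt(2809 + 49) = 19854 - sqrt(2858)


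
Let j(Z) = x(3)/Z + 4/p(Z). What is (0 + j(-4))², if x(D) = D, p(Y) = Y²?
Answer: ¼ ≈ 0.25000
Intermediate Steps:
j(Z) = 3/Z + 4/Z² (j(Z) = 3/Z + 4/(Z²) = 3/Z + 4/Z²)
(0 + j(-4))² = (0 + (4 + 3*(-4))/(-4)²)² = (0 + (4 - 12)/16)² = (0 + (1/16)*(-8))² = (0 - ½)² = (-½)² = ¼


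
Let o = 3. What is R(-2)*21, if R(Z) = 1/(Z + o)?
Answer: 21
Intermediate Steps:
R(Z) = 1/(3 + Z) (R(Z) = 1/(Z + 3) = 1/(3 + Z))
R(-2)*21 = 21/(3 - 2) = 21/1 = 1*21 = 21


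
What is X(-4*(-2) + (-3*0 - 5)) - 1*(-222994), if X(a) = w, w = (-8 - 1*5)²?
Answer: 223163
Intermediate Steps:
w = 169 (w = (-8 - 5)² = (-13)² = 169)
X(a) = 169
X(-4*(-2) + (-3*0 - 5)) - 1*(-222994) = 169 - 1*(-222994) = 169 + 222994 = 223163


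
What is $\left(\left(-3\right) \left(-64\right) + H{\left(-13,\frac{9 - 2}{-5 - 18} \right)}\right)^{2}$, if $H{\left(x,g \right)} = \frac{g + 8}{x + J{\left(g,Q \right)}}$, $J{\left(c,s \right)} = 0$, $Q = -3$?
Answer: $\frac{3275387361}{89401} \approx 36637.0$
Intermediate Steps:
$H{\left(x,g \right)} = \frac{8 + g}{x}$ ($H{\left(x,g \right)} = \frac{g + 8}{x + 0} = \frac{8 + g}{x}$)
$\left(\left(-3\right) \left(-64\right) + H{\left(-13,\frac{9 - 2}{-5 - 18} \right)}\right)^{2} = \left(\left(-3\right) \left(-64\right) + \frac{8 + \frac{9 - 2}{-5 - 18}}{-13}\right)^{2} = \left(192 - \frac{8 + \frac{7}{-23}}{13}\right)^{2} = \left(192 - \frac{8 + 7 \left(- \frac{1}{23}\right)}{13}\right)^{2} = \left(192 - \frac{8 - \frac{7}{23}}{13}\right)^{2} = \left(192 - \frac{177}{299}\right)^{2} = \left(\frac{57231}{299}\right)^{2} = \frac{3275387361}{89401}$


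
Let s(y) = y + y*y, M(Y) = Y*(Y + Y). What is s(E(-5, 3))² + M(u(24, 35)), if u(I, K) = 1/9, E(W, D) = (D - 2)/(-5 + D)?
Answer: 113/1296 ≈ 0.087191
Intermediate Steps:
E(W, D) = (-2 + D)/(-5 + D)
u(I, K) = ⅑
M(Y) = 2*Y² (M(Y) = Y*(2*Y) = 2*Y²)
s(y) = y + y²
s(E(-5, 3))² + M(u(24, 35)) = (((-2 + 3)/(-5 + 3))*(1 + (-2 + 3)/(-5 + 3)))² + 2*(⅑)² = ((1/(-2))*(1 + 1/(-2)))² + 2*(1/81) = ((-½*1)*(1 - ½*1))² + 2/81 = (-(1 - ½)/2)² + 2/81 = (-½*½)² + 2/81 = (-¼)² + 2/81 = 1/16 + 2/81 = 113/1296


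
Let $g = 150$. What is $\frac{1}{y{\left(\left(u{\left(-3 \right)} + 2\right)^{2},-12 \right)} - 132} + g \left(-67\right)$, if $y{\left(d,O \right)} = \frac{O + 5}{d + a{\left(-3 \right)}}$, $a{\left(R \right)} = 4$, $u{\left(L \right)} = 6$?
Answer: $- \frac{90279218}{8983} \approx -10050.0$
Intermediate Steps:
$y{\left(d,O \right)} = \frac{5 + O}{4 + d}$ ($y{\left(d,O \right)} = \frac{O + 5}{d + 4} = \frac{5 + O}{4 + d}$)
$\frac{1}{y{\left(\left(u{\left(-3 \right)} + 2\right)^{2},-12 \right)} - 132} + g \left(-67\right) = \frac{1}{\frac{5 - 12}{4 + \left(6 + 2\right)^{2}} - 132} + 150 \left(-67\right) = \frac{1}{\frac{1}{4 + 8^{2}} \left(-7\right) - 132} - 10050 = \frac{1}{\frac{1}{4 + 64} \left(-7\right) - 132} - 10050 = \frac{1}{\frac{1}{68} \left(-7\right) - 132} - 10050 = \frac{1}{- \frac{7}{68} - 132} - 10050 = \frac{1}{- \frac{8983}{68}} - 10050 = - \frac{68}{8983} - 10050 = - \frac{90279218}{8983}$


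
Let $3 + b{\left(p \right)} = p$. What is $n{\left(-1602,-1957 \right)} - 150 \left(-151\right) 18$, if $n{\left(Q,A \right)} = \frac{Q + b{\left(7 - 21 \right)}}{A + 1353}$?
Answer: $\frac{246252419}{604} \approx 4.077 \cdot 10^{5}$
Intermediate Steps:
$b{\left(p \right)} = -3 + p$
$n{\left(Q,A \right)} = \frac{-17 + Q}{1353 + A}$ ($n{\left(Q,A \right)} = \frac{Q + \left(-3 + \left(7 - 21\right)\right)}{A + 1353} = \frac{Q + \left(-3 + \left(7 - 21\right)\right)}{1353 + A} = \frac{Q - 17}{1353 + A} = \frac{-17 + Q}{1353 + A}$)
$n{\left(-1602,-1957 \right)} - 150 \left(-151\right) 18 = \frac{-17 - 1602}{1353 - 1957} - 150 \left(-151\right) 18 = \frac{1}{-604} \left(-1619\right) - \left(-22650\right) 18 = \left(- \frac{1}{604}\right) \left(-1619\right) - -407700 = \frac{1619}{604} + 407700 = \frac{246252419}{604}$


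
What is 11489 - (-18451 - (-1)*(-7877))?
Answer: 37817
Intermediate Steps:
11489 - (-18451 - (-1)*(-7877)) = 11489 - (-18451 - 1*7877) = 11489 - (-18451 - 7877) = 11489 - 1*(-26328) = 11489 + 26328 = 37817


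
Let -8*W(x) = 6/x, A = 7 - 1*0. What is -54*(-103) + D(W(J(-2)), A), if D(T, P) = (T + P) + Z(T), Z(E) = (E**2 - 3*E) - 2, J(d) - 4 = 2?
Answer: 356305/64 ≈ 5567.3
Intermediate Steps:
J(d) = 6 (J(d) = 4 + 2 = 6)
Z(E) = -2 + E**2 - 3*E
A = 7 (A = 7 + 0 = 7)
W(x) = -3/(4*x)
D(T, P) = -2 + P + T**2 - 2*T (D(T, P) = (T + P) + (-2 + T**2 - 3*T) = (P + T) + (-2 + T**2 - 3*T) = -2 + P + T**2 - 2*T)
-54*(-103) + D(W(J(-2)), A) = -54*(-103) + (-2 + 7 + (-3/4/6)**2 - (-3)/(2*6)) = 5562 + (-2 + 7 + (-3/4*1/6)**2 - (-3)/(2*6)) = 5562 + (-2 + 7 + (-1/8)**2 - 2*(-1/8)) = 5562 + (-2 + 7 + 1/64 + 1/4) = 5562 + 337/64 = 356305/64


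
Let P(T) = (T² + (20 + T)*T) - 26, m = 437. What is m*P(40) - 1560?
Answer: 1735078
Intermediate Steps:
P(T) = -26 + T² + T*(20 + T) (P(T) = (T² + T*(20 + T)) - 26 = -26 + T² + T*(20 + T))
m*P(40) - 1560 = 437*(-26 + 2*40² + 20*40) - 1560 = 437*(-26 + 2*1600 + 800) - 1560 = 437*(-26 + 3200 + 800) - 1560 = 437*3974 - 1560 = 1736638 - 1560 = 1735078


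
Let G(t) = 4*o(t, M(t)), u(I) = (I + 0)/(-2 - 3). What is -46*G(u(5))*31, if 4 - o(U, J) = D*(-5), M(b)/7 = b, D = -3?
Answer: 62744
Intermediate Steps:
M(b) = 7*b
u(I) = -I/5 (u(I) = I/(-5) = I*(-1/5) = -I/5)
o(U, J) = -11 (o(U, J) = 4 - (-3)*(-5) = 4 - 1*15 = 4 - 15 = -11)
G(t) = -44 (G(t) = 4*(-11) = -44)
-46*G(u(5))*31 = -46*(-44)*31 = 2024*31 = 62744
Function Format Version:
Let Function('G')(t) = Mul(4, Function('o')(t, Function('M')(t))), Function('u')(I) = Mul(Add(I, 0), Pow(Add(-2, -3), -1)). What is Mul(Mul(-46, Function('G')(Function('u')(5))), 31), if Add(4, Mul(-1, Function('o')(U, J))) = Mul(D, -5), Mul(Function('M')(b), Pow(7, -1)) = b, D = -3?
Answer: 62744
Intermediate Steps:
Function('M')(b) = Mul(7, b)
Function('u')(I) = Mul(Rational(-1, 5), I) (Function('u')(I) = Mul(I, Pow(-5, -1)) = Mul(I, Rational(-1, 5)) = Mul(Rational(-1, 5), I))
Function('o')(U, J) = -11 (Function('o')(U, J) = Add(4, Mul(-1, Mul(-3, -5))) = Add(4, Mul(-1, 15)) = Add(4, -15) = -11)
Function('G')(t) = -44 (Function('G')(t) = Mul(4, -11) = -44)
Mul(Mul(-46, Function('G')(Function('u')(5))), 31) = Mul(Mul(-46, -44), 31) = Mul(2024, 31) = 62744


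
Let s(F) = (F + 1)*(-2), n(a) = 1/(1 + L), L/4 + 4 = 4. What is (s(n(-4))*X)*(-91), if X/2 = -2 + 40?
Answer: 27664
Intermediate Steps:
L = 0 (L = -16 + 4*4 = -16 + 16 = 0)
n(a) = 1 (n(a) = 1/(1 + 0) = 1/1 = 1)
s(F) = -2 - 2*F (s(F) = (1 + F)*(-2) = -2 - 2*F)
X = 76 (X = 2*(-2 + 40) = 2*38 = 76)
(s(n(-4))*X)*(-91) = ((-2 - 2*1)*76)*(-91) = ((-2 - 2)*76)*(-91) = -4*76*(-91) = -304*(-91) = 27664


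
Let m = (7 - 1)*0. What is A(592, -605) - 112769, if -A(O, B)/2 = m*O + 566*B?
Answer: 572091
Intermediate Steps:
m = 0 (m = 6*0 = 0)
A(O, B) = -1132*B (A(O, B) = -2*(0*O + 566*B) = -2*(0 + 566*B) = -1132*B)
A(592, -605) - 112769 = -1132*(-605) - 112769 = 684860 - 112769 = 572091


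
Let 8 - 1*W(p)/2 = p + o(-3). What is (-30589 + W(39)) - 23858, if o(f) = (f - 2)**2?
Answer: -54559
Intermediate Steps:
o(f) = (-2 + f)**2
W(p) = -34 - 2*p (W(p) = 16 - 2*(p + (-2 - 3)**2) = 16 - 2*(p + (-5)**2) = 16 - 2*(p + 25) = 16 - 2*(25 + p) = 16 + (-50 - 2*p) = -34 - 2*p)
(-30589 + W(39)) - 23858 = (-30589 + (-34 - 2*39)) - 23858 = (-30589 + (-34 - 78)) - 23858 = (-30589 - 112) - 23858 = -30701 - 23858 = -54559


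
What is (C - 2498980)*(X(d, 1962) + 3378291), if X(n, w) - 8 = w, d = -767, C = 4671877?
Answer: 7344958986117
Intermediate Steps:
X(n, w) = 8 + w
(C - 2498980)*(X(d, 1962) + 3378291) = (4671877 - 2498980)*((8 + 1962) + 3378291) = 2172897*(1970 + 3378291) = 2172897*3380261 = 7344958986117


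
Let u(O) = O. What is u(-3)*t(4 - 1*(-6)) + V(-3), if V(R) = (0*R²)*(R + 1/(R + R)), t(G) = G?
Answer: -30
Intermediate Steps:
V(R) = 0 (V(R) = 0*(R + 1/(2*R)) = 0)
u(-3)*t(4 - 1*(-6)) + V(-3) = -3*(4 - 1*(-6)) + 0 = -3*(4 + 6) + 0 = -3*10 + 0 = -30 + 0 = -30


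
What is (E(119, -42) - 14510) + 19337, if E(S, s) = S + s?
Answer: 4904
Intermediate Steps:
(E(119, -42) - 14510) + 19337 = ((119 - 42) - 14510) + 19337 = (77 - 14510) + 19337 = -14433 + 19337 = 4904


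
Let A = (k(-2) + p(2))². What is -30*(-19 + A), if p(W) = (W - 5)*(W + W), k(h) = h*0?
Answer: -3750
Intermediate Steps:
k(h) = 0
p(W) = 2*W*(-5 + W) (p(W) = (-5 + W)*(2*W) = 2*W*(-5 + W))
A = 144 (A = (0 + 2*2*(-5 + 2))² = (0 + 2*2*(-3))² = (0 - 12)² = (-12)² = 144)
-30*(-19 + A) = -30*(-19 + 144) = -30*125 = -3750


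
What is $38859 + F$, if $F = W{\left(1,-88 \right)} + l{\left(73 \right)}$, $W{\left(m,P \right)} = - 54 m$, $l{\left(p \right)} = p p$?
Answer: $44134$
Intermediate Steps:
$l{\left(p \right)} = p^{2}$
$F = 5275$ ($F = \left(-54\right) 1 + 73^{2} = -54 + 5329 = 5275$)
$38859 + F = 38859 + 5275 = 44134$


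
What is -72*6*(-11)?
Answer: 4752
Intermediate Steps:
-72*6*(-11) = -18*24*(-11) = -432*(-11) = 4752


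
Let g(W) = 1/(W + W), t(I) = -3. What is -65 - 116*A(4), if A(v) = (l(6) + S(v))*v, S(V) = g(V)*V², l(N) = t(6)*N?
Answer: 7359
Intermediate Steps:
g(W) = 1/(2*W)
l(N) = -3*N
S(V) = V/2 (S(V) = (1/(2*V))*V² = V/2)
A(v) = v*(-18 + v/2) (A(v) = (-3*6 + v/2)*v = (-18 + v/2)*v = v*(-18 + v/2))
-65 - 116*A(4) = -65 - 58*4*(-36 + 4) = -65 - 58*4*(-32) = -65 - 116*(-64) = -65 + 7424 = 7359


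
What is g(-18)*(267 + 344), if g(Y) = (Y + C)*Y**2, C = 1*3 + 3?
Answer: -2375568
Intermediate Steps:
C = 6 (C = 3 + 3 = 6)
g(Y) = Y**2*(6 + Y) (g(Y) = (Y + 6)*Y**2 = (6 + Y)*Y**2 = Y**2*(6 + Y))
g(-18)*(267 + 344) = ((-18)**2*(6 - 18))*(267 + 344) = (324*(-12))*611 = -3888*611 = -2375568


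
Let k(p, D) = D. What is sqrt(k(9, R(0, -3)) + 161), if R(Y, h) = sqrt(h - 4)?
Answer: sqrt(161 + I*sqrt(7)) ≈ 12.689 + 0.1043*I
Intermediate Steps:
R(Y, h) = sqrt(-4 + h)
sqrt(k(9, R(0, -3)) + 161) = sqrt(sqrt(-4 - 3) + 161) = sqrt(sqrt(-7) + 161) = sqrt(I*sqrt(7) + 161) = sqrt(161 + I*sqrt(7))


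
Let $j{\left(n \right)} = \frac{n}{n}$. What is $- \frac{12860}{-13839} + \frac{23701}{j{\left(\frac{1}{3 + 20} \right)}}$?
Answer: $\frac{328010999}{13839} \approx 23702.0$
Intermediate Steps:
$j{\left(n \right)} = 1$
$- \frac{12860}{-13839} + \frac{23701}{j{\left(\frac{1}{3 + 20} \right)}} = - \frac{12860}{-13839} + \frac{23701}{1} = \left(-12860\right) \left(- \frac{1}{13839}\right) + 23701 \cdot 1 = \frac{12860}{13839} + 23701 = \frac{328010999}{13839}$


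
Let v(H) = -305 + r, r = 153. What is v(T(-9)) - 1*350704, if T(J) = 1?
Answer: -350856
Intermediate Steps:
v(H) = -152 (v(H) = -305 + 153 = -152)
v(T(-9)) - 1*350704 = -152 - 1*350704 = -152 - 350704 = -350856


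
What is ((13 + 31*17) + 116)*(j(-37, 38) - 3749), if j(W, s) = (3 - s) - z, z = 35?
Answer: -2505264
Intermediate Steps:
j(W, s) = -32 - s (j(W, s) = (3 - s) - 1*35 = (3 - s) - 35 = -32 - s)
((13 + 31*17) + 116)*(j(-37, 38) - 3749) = ((13 + 31*17) + 116)*((-32 - 1*38) - 3749) = ((13 + 527) + 116)*((-32 - 38) - 3749) = (540 + 116)*(-70 - 3749) = 656*(-3819) = -2505264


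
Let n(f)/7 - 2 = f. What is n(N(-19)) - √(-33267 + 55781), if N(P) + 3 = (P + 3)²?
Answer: 1785 - √22514 ≈ 1635.0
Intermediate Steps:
N(P) = -3 + (3 + P)² (N(P) = -3 + (P + 3)² = -3 + (3 + P)²)
n(f) = 14 + 7*f
n(N(-19)) - √(-33267 + 55781) = (14 + 7*(-3 + (3 - 19)²)) - √(-33267 + 55781) = (14 + 7*(-3 + (-16)²)) - √22514 = (14 + 7*(-3 + 256)) - √22514 = (14 + 7*253) - √22514 = (14 + 1771) - √22514 = 1785 - √22514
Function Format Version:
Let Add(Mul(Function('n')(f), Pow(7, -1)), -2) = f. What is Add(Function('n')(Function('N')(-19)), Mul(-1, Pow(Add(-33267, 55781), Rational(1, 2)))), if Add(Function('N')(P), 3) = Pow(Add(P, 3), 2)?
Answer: Add(1785, Mul(-1, Pow(22514, Rational(1, 2)))) ≈ 1635.0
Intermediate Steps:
Function('N')(P) = Add(-3, Pow(Add(3, P), 2)) (Function('N')(P) = Add(-3, Pow(Add(P, 3), 2)) = Add(-3, Pow(Add(3, P), 2)))
Function('n')(f) = Add(14, Mul(7, f))
Add(Function('n')(Function('N')(-19)), Mul(-1, Pow(Add(-33267, 55781), Rational(1, 2)))) = Add(Add(14, Mul(7, Add(-3, Pow(Add(3, -19), 2)))), Mul(-1, Pow(Add(-33267, 55781), Rational(1, 2)))) = Add(Add(14, Mul(7, Add(-3, Pow(-16, 2)))), Mul(-1, Pow(22514, Rational(1, 2)))) = Add(Add(14, Mul(7, Add(-3, 256))), Mul(-1, Pow(22514, Rational(1, 2)))) = Add(Add(14, Mul(7, 253)), Mul(-1, Pow(22514, Rational(1, 2)))) = Add(Add(14, 1771), Mul(-1, Pow(22514, Rational(1, 2)))) = Add(1785, Mul(-1, Pow(22514, Rational(1, 2))))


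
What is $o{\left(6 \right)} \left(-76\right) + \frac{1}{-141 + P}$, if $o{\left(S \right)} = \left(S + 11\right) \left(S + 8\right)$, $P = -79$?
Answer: $- \frac{3979361}{220} \approx -18088.0$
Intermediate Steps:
$o{\left(S \right)} = \left(8 + S\right) \left(11 + S\right)$ ($o{\left(S \right)} = \left(11 + S\right) \left(8 + S\right) = \left(8 + S\right) \left(11 + S\right)$)
$o{\left(6 \right)} \left(-76\right) + \frac{1}{-141 + P} = \left(88 + 6^{2} + 19 \cdot 6\right) \left(-76\right) + \frac{1}{-141 - 79} = \left(88 + 36 + 114\right) \left(-76\right) + \frac{1}{-220} = 238 \left(-76\right) - \frac{1}{220} = -18088 - \frac{1}{220} = - \frac{3979361}{220}$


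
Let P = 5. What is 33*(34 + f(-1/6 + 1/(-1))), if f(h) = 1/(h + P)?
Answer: 26004/23 ≈ 1130.6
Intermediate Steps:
f(h) = 1/(5 + h) (f(h) = 1/(h + 5) = 1/(5 + h))
33*(34 + f(-1/6 + 1/(-1))) = 33*(34 + 1/(5 + (-1/6 + 1/(-1)))) = 33*(34 + 1/(5 + (-1*⅙ + 1*(-1)))) = 33*(34 + 1/(5 + (-⅙ - 1))) = 33*(34 + 1/(5 - 7/6)) = 33*(34 + 1/(23/6)) = 33*(34 + 6/23) = 33*(788/23) = 26004/23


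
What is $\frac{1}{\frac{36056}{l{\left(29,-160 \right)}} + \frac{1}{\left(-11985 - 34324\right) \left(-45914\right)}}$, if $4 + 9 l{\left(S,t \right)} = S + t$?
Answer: $- \frac{31893471390}{76663400295841} \approx -0.00041602$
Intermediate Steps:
$l{\left(S,t \right)} = - \frac{4}{9} + \frac{S}{9} + \frac{t}{9}$ ($l{\left(S,t \right)} = - \frac{4}{9} + \frac{S + t}{9} = - \frac{4}{9} + \left(\frac{S}{9} + \frac{t}{9}\right) = - \frac{4}{9} + \frac{S}{9} + \frac{t}{9}$)
$\frac{1}{\frac{36056}{l{\left(29,-160 \right)}} + \frac{1}{\left(-11985 - 34324\right) \left(-45914\right)}} = \frac{1}{\frac{36056}{- \frac{4}{9} + \frac{1}{9} \cdot 29 + \frac{1}{9} \left(-160\right)} + \frac{1}{\left(-11985 - 34324\right) \left(-45914\right)}} = \frac{1}{\frac{36056}{- \frac{4}{9} + \frac{29}{9} - \frac{160}{9}} + \frac{1}{-46309} \left(- \frac{1}{45914}\right)} = \frac{1}{\frac{36056}{-15} - - \frac{1}{2126231426}} = \frac{1}{36056 \left(- \frac{1}{15}\right) + \frac{1}{2126231426}} = \frac{1}{- \frac{36056}{15} + \frac{1}{2126231426}} = \frac{1}{- \frac{76663400295841}{31893471390}} = - \frac{31893471390}{76663400295841}$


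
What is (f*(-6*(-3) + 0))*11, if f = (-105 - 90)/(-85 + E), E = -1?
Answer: 19305/43 ≈ 448.95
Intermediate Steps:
f = 195/86 (f = (-105 - 90)/(-85 - 1) = -195/(-86) = -195*(-1/86) = 195/86 ≈ 2.2674)
(f*(-6*(-3) + 0))*11 = (195*(-6*(-3) + 0)/86)*11 = (195*(18 + 0)/86)*11 = ((195/86)*18)*11 = (1755/43)*11 = 19305/43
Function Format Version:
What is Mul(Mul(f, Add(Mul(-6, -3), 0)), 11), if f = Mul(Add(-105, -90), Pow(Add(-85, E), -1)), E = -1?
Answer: Rational(19305, 43) ≈ 448.95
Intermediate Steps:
f = Rational(195, 86) (f = Mul(Add(-105, -90), Pow(Add(-85, -1), -1)) = Mul(-195, Pow(-86, -1)) = Mul(-195, Rational(-1, 86)) = Rational(195, 86) ≈ 2.2674)
Mul(Mul(f, Add(Mul(-6, -3), 0)), 11) = Mul(Mul(Rational(195, 86), Add(Mul(-6, -3), 0)), 11) = Mul(Mul(Rational(195, 86), Add(18, 0)), 11) = Mul(Mul(Rational(195, 86), 18), 11) = Mul(Rational(1755, 43), 11) = Rational(19305, 43)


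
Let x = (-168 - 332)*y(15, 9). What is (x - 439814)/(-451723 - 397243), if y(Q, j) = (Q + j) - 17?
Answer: 221657/424483 ≈ 0.52218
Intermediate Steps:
y(Q, j) = -17 + Q + j
x = -3500 (x = (-168 - 332)*(-17 + 15 + 9) = -500*7 = -3500)
(x - 439814)/(-451723 - 397243) = (-3500 - 439814)/(-451723 - 397243) = -443314/(-848966) = -443314*(-1/848966) = 221657/424483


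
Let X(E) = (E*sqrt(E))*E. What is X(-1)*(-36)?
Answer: -36*I ≈ -36.0*I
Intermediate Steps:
X(E) = E**(5/2) (X(E) = E**(3/2)*E = E**(5/2))
X(-1)*(-36) = (-1)**(5/2)*(-36) = I*(-36) = -36*I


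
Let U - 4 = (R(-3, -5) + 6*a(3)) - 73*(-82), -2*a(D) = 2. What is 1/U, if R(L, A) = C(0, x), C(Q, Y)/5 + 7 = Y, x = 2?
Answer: 1/5959 ≈ 0.00016781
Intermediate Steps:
a(D) = -1 (a(D) = -½*2 = -1)
C(Q, Y) = -35 + 5*Y
R(L, A) = -25 (R(L, A) = -35 + 5*2 = -35 + 10 = -25)
U = 5959 (U = 4 + ((-25 + 6*(-1)) - 73*(-82)) = 4 + ((-25 - 6) + 5986) = 4 + (-31 + 5986) = 4 + 5955 = 5959)
1/U = 1/5959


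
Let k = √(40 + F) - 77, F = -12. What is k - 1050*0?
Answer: -77 + 2*√7 ≈ -71.708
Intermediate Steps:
k = -77 + 2*√7 (k = √(40 - 12) - 77 = √28 - 77 = 2*√7 - 77 = -77 + 2*√7 ≈ -71.708)
k - 1050*0 = (-77 + 2*√7) - 1050*0 = (-77 + 2*√7) - 150*0 = (-77 + 2*√7) + 0 = -77 + 2*√7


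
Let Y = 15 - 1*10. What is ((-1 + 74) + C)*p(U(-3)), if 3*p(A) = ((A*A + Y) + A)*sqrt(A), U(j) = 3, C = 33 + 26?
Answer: 748*sqrt(3) ≈ 1295.6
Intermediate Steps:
C = 59
Y = 5 (Y = 15 - 10 = 5)
p(A) = sqrt(A)*(5 + A + A**2)/3 (p(A) = (((A*A + 5) + A)*sqrt(A))/3 = (((A**2 + 5) + A)*sqrt(A))/3 = (((5 + A**2) + A)*sqrt(A))/3 = ((5 + A + A**2)*sqrt(A))/3 = (sqrt(A)*(5 + A + A**2))/3 = sqrt(A)*(5 + A + A**2)/3)
((-1 + 74) + C)*p(U(-3)) = ((-1 + 74) + 59)*(sqrt(3)*(5 + 3 + 3**2)/3) = (73 + 59)*(sqrt(3)*(5 + 3 + 9)/3) = 132*((1/3)*sqrt(3)*17) = 132*(17*sqrt(3)/3) = 748*sqrt(3)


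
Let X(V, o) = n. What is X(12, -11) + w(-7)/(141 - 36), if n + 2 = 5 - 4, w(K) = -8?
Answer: -113/105 ≈ -1.0762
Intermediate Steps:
n = -1 (n = -2 + (5 - 4) = -2 + 1 = -1)
X(V, o) = -1
X(12, -11) + w(-7)/(141 - 36) = -1 - 8/(141 - 36) = -1 - 8/105 = -113/105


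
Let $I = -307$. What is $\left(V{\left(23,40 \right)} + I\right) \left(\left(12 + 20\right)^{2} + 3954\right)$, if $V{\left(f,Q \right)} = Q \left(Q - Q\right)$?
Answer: $-1528246$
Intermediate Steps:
$V{\left(f,Q \right)} = 0$ ($V{\left(f,Q \right)} = Q 0 = 0$)
$\left(V{\left(23,40 \right)} + I\right) \left(\left(12 + 20\right)^{2} + 3954\right) = \left(0 - 307\right) \left(\left(12 + 20\right)^{2} + 3954\right) = - 307 \left(32^{2} + 3954\right) = - 307 \left(1024 + 3954\right) = \left(-307\right) 4978 = -1528246$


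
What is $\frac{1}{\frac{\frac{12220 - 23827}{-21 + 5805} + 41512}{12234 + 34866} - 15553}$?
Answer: $- \frac{30269600}{470756411711} \approx -6.43 \cdot 10^{-5}$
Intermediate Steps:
$\frac{1}{\frac{\frac{12220 - 23827}{-21 + 5805} + 41512}{12234 + 34866} - 15553} = \frac{1}{\frac{- \frac{11607}{5784} + 41512}{47100} - 15553} = \frac{1}{\left(\left(-11607\right) \frac{1}{5784} + 41512\right) \frac{1}{47100} - 15553} = \frac{1}{\left(- \frac{3869}{1928} + 41512\right) \frac{1}{47100} - 15553} = \frac{1}{\frac{80031267}{1928} \cdot \frac{1}{47100} - 15553} = \frac{1}{\frac{26677089}{30269600} - 15553} = \frac{1}{- \frac{470756411711}{30269600}} = - \frac{30269600}{470756411711}$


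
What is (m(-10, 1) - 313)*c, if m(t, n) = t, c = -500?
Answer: 161500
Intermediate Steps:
(m(-10, 1) - 313)*c = (-10 - 313)*(-500) = -323*(-500) = 161500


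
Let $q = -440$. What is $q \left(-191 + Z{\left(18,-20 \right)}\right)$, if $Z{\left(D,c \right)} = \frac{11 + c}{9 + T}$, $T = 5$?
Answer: $\frac{590260}{7} \approx 84323.0$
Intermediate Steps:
$Z{\left(D,c \right)} = \frac{11}{14} + \frac{c}{14}$ ($Z{\left(D,c \right)} = \frac{11 + c}{9 + 5} = \frac{11 + c}{14} = \left(11 + c\right) \frac{1}{14} = \frac{11}{14} + \frac{c}{14}$)
$q \left(-191 + Z{\left(18,-20 \right)}\right) = - 440 \left(-191 + \left(\frac{11}{14} + \frac{1}{14} \left(-20\right)\right)\right) = - 440 \left(-191 + \left(\frac{11}{14} - \frac{10}{7}\right)\right) = - 440 \left(-191 - \frac{9}{14}\right) = \left(-440\right) \left(- \frac{2683}{14}\right) = \frac{590260}{7}$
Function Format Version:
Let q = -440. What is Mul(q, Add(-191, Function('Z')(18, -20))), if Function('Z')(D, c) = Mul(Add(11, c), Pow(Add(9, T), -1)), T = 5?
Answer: Rational(590260, 7) ≈ 84323.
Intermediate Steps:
Function('Z')(D, c) = Add(Rational(11, 14), Mul(Rational(1, 14), c)) (Function('Z')(D, c) = Mul(Add(11, c), Pow(Add(9, 5), -1)) = Mul(Add(11, c), Pow(14, -1)) = Mul(Add(11, c), Rational(1, 14)) = Add(Rational(11, 14), Mul(Rational(1, 14), c)))
Mul(q, Add(-191, Function('Z')(18, -20))) = Mul(-440, Add(-191, Add(Rational(11, 14), Mul(Rational(1, 14), -20)))) = Mul(-440, Add(-191, Add(Rational(11, 14), Rational(-10, 7)))) = Mul(-440, Add(-191, Rational(-9, 14))) = Mul(-440, Rational(-2683, 14)) = Rational(590260, 7)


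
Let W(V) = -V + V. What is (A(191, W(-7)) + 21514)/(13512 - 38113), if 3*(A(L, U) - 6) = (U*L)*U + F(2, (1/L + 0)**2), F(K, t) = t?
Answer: -2355213361/2692407243 ≈ -0.87476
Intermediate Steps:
W(V) = 0
A(L, U) = 6 + 1/(3*L**2) + L*U**2/3 (A(L, U) = 6 + ((U*L)*U + (1/L + 0)**2)/3 = 6 + ((L*U)*U + (1/L)**2)/3 = 6 + (L*U**2 + L**(-2))/3 = 6 + (L**(-2) + L*U**2)/3 = 6 + (1/(3*L**2) + L*U**2/3) = 6 + 1/(3*L**2) + L*U**2/3)
(A(191, W(-7)) + 21514)/(13512 - 38113) = ((6 + (1/3)/191**2 + (1/3)*191*0**2) + 21514)/(13512 - 38113) = ((6 + (1/3)*(1/36481) + (1/3)*191*0) + 21514)/(-24601) = ((6 + 1/109443 + 0) + 21514)*(-1/24601) = (656659/109443 + 21514)*(-1/24601) = (2355213361/109443)*(-1/24601) = -2355213361/2692407243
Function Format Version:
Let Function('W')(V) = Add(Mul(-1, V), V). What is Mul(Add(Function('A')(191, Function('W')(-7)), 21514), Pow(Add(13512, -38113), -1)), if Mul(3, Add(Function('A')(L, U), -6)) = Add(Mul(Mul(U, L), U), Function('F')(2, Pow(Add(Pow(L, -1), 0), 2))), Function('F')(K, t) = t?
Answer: Rational(-2355213361, 2692407243) ≈ -0.87476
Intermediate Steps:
Function('W')(V) = 0
Function('A')(L, U) = Add(6, Mul(Rational(1, 3), Pow(L, -2)), Mul(Rational(1, 3), L, Pow(U, 2))) (Function('A')(L, U) = Add(6, Mul(Rational(1, 3), Add(Mul(Mul(U, L), U), Pow(Add(Pow(L, -1), 0), 2)))) = Add(6, Mul(Rational(1, 3), Add(Mul(Mul(L, U), U), Pow(Pow(L, -1), 2)))) = Add(6, Mul(Rational(1, 3), Add(Mul(L, Pow(U, 2)), Pow(L, -2)))) = Add(6, Mul(Rational(1, 3), Add(Pow(L, -2), Mul(L, Pow(U, 2))))) = Add(6, Add(Mul(Rational(1, 3), Pow(L, -2)), Mul(Rational(1, 3), L, Pow(U, 2)))) = Add(6, Mul(Rational(1, 3), Pow(L, -2)), Mul(Rational(1, 3), L, Pow(U, 2))))
Mul(Add(Function('A')(191, Function('W')(-7)), 21514), Pow(Add(13512, -38113), -1)) = Mul(Add(Add(6, Mul(Rational(1, 3), Pow(191, -2)), Mul(Rational(1, 3), 191, Pow(0, 2))), 21514), Pow(Add(13512, -38113), -1)) = Mul(Add(Add(6, Mul(Rational(1, 3), Rational(1, 36481)), Mul(Rational(1, 3), 191, 0)), 21514), Pow(-24601, -1)) = Mul(Add(Add(6, Rational(1, 109443), 0), 21514), Rational(-1, 24601)) = Mul(Add(Rational(656659, 109443), 21514), Rational(-1, 24601)) = Mul(Rational(2355213361, 109443), Rational(-1, 24601)) = Rational(-2355213361, 2692407243)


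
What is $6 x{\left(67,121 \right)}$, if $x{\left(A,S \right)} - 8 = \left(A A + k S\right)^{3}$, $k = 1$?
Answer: $587833086048$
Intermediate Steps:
$x{\left(A,S \right)} = 8 + \left(S + A^{2}\right)^{3}$ ($x{\left(A,S \right)} = 8 + \left(A A + 1 S\right)^{3} = 8 + \left(A^{2} + S\right)^{3} = 8 + \left(S + A^{2}\right)^{3}$)
$6 x{\left(67,121 \right)} = 6 \left(8 + \left(121 + 67^{2}\right)^{3}\right) = 6 \left(8 + \left(121 + 4489\right)^{3}\right) = 6 \left(8 + 4610^{3}\right) = 6 \left(8 + 97972181000\right) = 6 \cdot 97972181008 = 587833086048$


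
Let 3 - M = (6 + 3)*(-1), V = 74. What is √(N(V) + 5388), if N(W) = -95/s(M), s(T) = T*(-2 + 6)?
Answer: √775587/12 ≈ 73.390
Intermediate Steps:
M = 12 (M = 3 - (6 + 3)*(-1) = 3 - 9*(-1) = 3 - 1*(-9) = 3 + 9 = 12)
s(T) = 4*T (s(T) = T*4 = 4*T)
N(W) = -95/48 (N(W) = -95/(4*12) = -95/48)
√(N(V) + 5388) = √(-95/48 + 5388) = √(258529/48) = √775587/12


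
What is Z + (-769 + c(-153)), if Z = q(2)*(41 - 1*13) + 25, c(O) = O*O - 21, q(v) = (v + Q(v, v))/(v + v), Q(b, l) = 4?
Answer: 22686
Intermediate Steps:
q(v) = (4 + v)/(2*v) (q(v) = (v + 4)/(v + v) = (4 + v)/((2*v)) = (4 + v)*(1/(2*v)) = (4 + v)/(2*v))
c(O) = -21 + O² (c(O) = O² - 21 = -21 + O²)
Z = 67 (Z = ((½)*(4 + 2)/2)*(41 - 1*13) + 25 = ((½)*(½)*6)*(41 - 13) + 25 = (3/2)*28 + 25 = 42 + 25 = 67)
Z + (-769 + c(-153)) = 67 + (-769 + (-21 + (-153)²)) = 67 + (-769 + (-21 + 23409)) = 67 + (-769 + 23388) = 67 + 22619 = 22686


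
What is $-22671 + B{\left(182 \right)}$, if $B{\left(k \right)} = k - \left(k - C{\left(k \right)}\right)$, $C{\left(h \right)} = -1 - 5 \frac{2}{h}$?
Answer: $- \frac{2063157}{91} \approx -22672.0$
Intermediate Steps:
$C{\left(h \right)} = -1 - \frac{10}{h}$
$B{\left(k \right)} = \frac{-10 - k}{k}$ ($B{\left(k \right)} = k - \left(k - \frac{-10 - k}{k}\right) = \frac{-10 - k}{k}$)
$-22671 + B{\left(182 \right)} = -22671 + \frac{-10 - 182}{182} = -22671 + \frac{1}{182} \left(-192\right) = -22671 - \frac{96}{91} = - \frac{2063157}{91}$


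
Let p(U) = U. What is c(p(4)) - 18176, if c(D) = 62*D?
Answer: -17928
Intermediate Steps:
c(p(4)) - 18176 = 62*4 - 18176 = 248 - 18176 = -17928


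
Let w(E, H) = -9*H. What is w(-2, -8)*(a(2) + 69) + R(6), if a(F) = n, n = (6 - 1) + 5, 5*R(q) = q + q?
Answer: 28452/5 ≈ 5690.4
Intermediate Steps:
R(q) = 2*q/5 (R(q) = (q + q)/5 = (2*q)/5 = 2*q/5)
n = 10 (n = 5 + 5 = 10)
a(F) = 10
w(-2, -8)*(a(2) + 69) + R(6) = (-9*(-8))*(10 + 69) + (2/5)*6 = 72*79 + 12/5 = 5688 + 12/5 = 28452/5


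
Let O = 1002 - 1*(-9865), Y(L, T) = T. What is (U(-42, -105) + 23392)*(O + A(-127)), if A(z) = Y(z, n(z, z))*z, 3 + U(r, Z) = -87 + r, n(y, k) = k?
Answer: 627926960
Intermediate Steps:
U(r, Z) = -90 + r (U(r, Z) = -3 + (-87 + r) = -90 + r)
O = 10867 (O = 1002 + 9865 = 10867)
A(z) = z² (A(z) = z*z = z²)
(U(-42, -105) + 23392)*(O + A(-127)) = ((-90 - 42) + 23392)*(10867 + (-127)²) = (-132 + 23392)*(10867 + 16129) = 23260*26996 = 627926960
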